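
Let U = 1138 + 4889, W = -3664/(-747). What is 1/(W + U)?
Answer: 747/4505833 ≈ 0.00016579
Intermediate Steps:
W = 3664/747 (W = -3664*(-1/747) = 3664/747 ≈ 4.9050)
U = 6027
1/(W + U) = 1/(3664/747 + 6027) = 1/(4505833/747) = 747/4505833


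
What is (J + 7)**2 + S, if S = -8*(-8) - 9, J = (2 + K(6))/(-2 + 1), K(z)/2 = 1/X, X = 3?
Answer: 664/9 ≈ 73.778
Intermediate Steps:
K(z) = 2/3
J = -8/3 (J = (2 + 2/3)/(-2 + 1) = (8/3)/(-1) = (8/3)*(-1) = -8/3 ≈ -2.6667)
S = 55 (S = 64 - 9 = 55)
(J + 7)**2 + S = (-8/3 + 7)**2 + 55 = (13/3)**2 + 55 = 169/9 + 55 = 664/9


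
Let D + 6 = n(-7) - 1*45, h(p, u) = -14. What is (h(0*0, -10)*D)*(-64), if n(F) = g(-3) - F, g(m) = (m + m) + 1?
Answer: -43904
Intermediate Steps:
g(m) = 1 + 2*m (g(m) = 2*m + 1 = 1 + 2*m)
n(F) = -5 - F (n(F) = (1 + 2*(-3)) - F = (1 - 6) - F = -5 - F)
D = -49 (D = -6 + ((-5 - 1*(-7)) - 1*45) = -6 + ((-5 + 7) - 45) = -6 + (2 - 45) = -6 - 43 = -49)
(h(0*0, -10)*D)*(-64) = -14*(-49)*(-64) = 686*(-64) = -43904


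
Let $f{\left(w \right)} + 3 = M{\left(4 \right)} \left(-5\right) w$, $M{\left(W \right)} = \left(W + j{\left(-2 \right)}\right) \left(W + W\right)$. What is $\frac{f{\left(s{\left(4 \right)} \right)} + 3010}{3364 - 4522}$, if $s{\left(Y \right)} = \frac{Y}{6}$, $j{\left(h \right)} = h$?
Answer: $- \frac{8861}{3474} \approx -2.5507$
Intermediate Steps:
$s{\left(Y \right)} = \frac{Y}{6}$ ($s{\left(Y \right)} = Y \frac{1}{6} = \frac{Y}{6}$)
$M{\left(W \right)} = 2 W \left(-2 + W\right)$ ($M{\left(W \right)} = \left(W - 2\right) \left(W + W\right) = \left(-2 + W\right) 2 W = 2 W \left(-2 + W\right)$)
$f{\left(w \right)} = -3 - 80 w$ ($f{\left(w \right)} = -3 + 2 \cdot 4 \left(-2 + 4\right) \left(-5\right) w = -3 + 2 \cdot 4 \cdot 2 \left(-5\right) w = -3 + 16 \left(-5\right) w = -3 - 80 w$)
$\frac{f{\left(s{\left(4 \right)} \right)} + 3010}{3364 - 4522} = \frac{\left(-3 - 80 \cdot \frac{1}{6} \cdot 4\right) + 3010}{3364 - 4522} = \frac{\left(-3 - \frac{160}{3}\right) + 3010}{-1158} = \left(\left(-3 - \frac{160}{3}\right) + 3010\right) \left(- \frac{1}{1158}\right) = \left(- \frac{169}{3} + 3010\right) \left(- \frac{1}{1158}\right) = \frac{8861}{3} \left(- \frac{1}{1158}\right) = - \frac{8861}{3474}$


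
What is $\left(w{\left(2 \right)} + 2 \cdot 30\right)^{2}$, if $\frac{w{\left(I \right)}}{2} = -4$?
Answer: $2704$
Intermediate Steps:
$w{\left(I \right)} = -8$ ($w{\left(I \right)} = 2 \left(-4\right) = -8$)
$\left(w{\left(2 \right)} + 2 \cdot 30\right)^{2} = \left(-8 + 2 \cdot 30\right)^{2} = \left(-8 + 60\right)^{2} = 52^{2} = 2704$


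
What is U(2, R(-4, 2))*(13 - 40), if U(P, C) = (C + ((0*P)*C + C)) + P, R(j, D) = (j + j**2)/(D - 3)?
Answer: 594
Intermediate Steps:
R(j, D) = (j + j**2)/(-3 + D)
U(P, C) = P + 2*C (U(P, C) = (C + (0*C + C)) + P = (C + (0 + C)) + P = (C + C) + P = 2*C + P = P + 2*C)
U(2, R(-4, 2))*(13 - 40) = (2 + 2*(-4*(1 - 4)/(-3 + 2)))*(13 - 40) = (2 + 2*(-4*(-3)/(-1)))*(-27) = (2 + 2*(-4*(-1)*(-3)))*(-27) = (2 + 2*(-12))*(-27) = (2 - 24)*(-27) = -22*(-27) = 594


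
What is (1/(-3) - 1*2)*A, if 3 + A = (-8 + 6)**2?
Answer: -7/3 ≈ -2.3333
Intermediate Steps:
A = 1 (A = -3 + (-8 + 6)**2 = -3 + (-2)**2 = -3 + 4 = 1)
(1/(-3) - 1*2)*A = (1/(-3) - 1*2)*1 = (-1/3 - 2)*1 = -7/3*1 = -7/3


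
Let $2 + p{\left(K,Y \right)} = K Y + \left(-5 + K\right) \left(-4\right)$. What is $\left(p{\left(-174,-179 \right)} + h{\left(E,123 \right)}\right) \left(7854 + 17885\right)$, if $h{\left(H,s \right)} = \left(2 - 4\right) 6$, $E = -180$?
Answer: $819735672$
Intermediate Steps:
$h{\left(H,s \right)} = -12$ ($h{\left(H,s \right)} = \left(2 - 4\right) 6 = \left(-2\right) 6 = -12$)
$p{\left(K,Y \right)} = 18 - 4 K + K Y$ ($p{\left(K,Y \right)} = -2 + \left(K Y + \left(-5 + K\right) \left(-4\right)\right) = -2 - \left(-20 + 4 K - K Y\right) = -2 + \left(20 - 4 K + K Y\right) = 18 - 4 K + K Y$)
$\left(p{\left(-174,-179 \right)} + h{\left(E,123 \right)}\right) \left(7854 + 17885\right) = \left(\left(18 - -696 - -31146\right) - 12\right) \left(7854 + 17885\right) = \left(\left(18 + 696 + 31146\right) - 12\right) 25739 = \left(31860 - 12\right) 25739 = 31848 \cdot 25739 = 819735672$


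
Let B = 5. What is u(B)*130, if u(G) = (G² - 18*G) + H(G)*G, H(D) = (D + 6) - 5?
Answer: -4550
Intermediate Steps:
H(D) = 1 + D (H(D) = (6 + D) - 5 = 1 + D)
u(G) = G² - 18*G + G*(1 + G) (u(G) = (G² - 18*G) + (1 + G)*G = (G² - 18*G) + G*(1 + G) = G² - 18*G + G*(1 + G))
u(B)*130 = (5*(-17 + 2*5))*130 = (5*(-17 + 10))*130 = (5*(-7))*130 = -35*130 = -4550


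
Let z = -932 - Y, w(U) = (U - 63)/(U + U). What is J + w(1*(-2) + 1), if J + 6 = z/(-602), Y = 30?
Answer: 8307/301 ≈ 27.598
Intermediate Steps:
w(U) = (-63 + U)/(2*U) (w(U) = (-63 + U)/((2*U)) = (-63 + U)*(1/(2*U)) = (-63 + U)/(2*U))
z = -962 (z = -932 - 1*30 = -932 - 30 = -962)
J = -1325/301 (J = -6 - 962/(-602) = -6 - 962*(-1/602) = -6 + 481/301 = -1325/301 ≈ -4.4020)
J + w(1*(-2) + 1) = -1325/301 + (-63 + (1*(-2) + 1))/(2*(1*(-2) + 1)) = -1325/301 + (-63 + (-2 + 1))/(2*(-2 + 1)) = -1325/301 + (1/2)*(-63 - 1)/(-1) = -1325/301 + (1/2)*(-1)*(-64) = -1325/301 + 32 = 8307/301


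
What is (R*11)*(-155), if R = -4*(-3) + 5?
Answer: -28985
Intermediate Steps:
R = 17 (R = 12 + 5 = 17)
(R*11)*(-155) = (17*11)*(-155) = 187*(-155) = -28985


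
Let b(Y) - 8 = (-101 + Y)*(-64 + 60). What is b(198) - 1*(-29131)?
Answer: 28751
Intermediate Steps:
b(Y) = 412 - 4*Y (b(Y) = 8 + (-101 + Y)*(-64 + 60) = 8 + (-101 + Y)*(-4) = 8 + (404 - 4*Y) = 412 - 4*Y)
b(198) - 1*(-29131) = (412 - 4*198) - 1*(-29131) = (412 - 792) + 29131 = -380 + 29131 = 28751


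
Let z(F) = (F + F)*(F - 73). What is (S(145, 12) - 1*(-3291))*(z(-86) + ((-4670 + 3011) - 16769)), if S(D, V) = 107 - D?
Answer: 29016760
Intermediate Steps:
z(F) = 2*F*(-73 + F) (z(F) = (2*F)*(-73 + F) = 2*F*(-73 + F))
(S(145, 12) - 1*(-3291))*(z(-86) + ((-4670 + 3011) - 16769)) = ((107 - 1*145) - 1*(-3291))*(2*(-86)*(-73 - 86) + ((-4670 + 3011) - 16769)) = ((107 - 145) + 3291)*(2*(-86)*(-159) + (-1659 - 16769)) = (-38 + 3291)*(27348 - 18428) = 3253*8920 = 29016760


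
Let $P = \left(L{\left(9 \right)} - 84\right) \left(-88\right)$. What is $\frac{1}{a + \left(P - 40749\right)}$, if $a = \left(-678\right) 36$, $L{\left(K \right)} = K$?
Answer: $- \frac{1}{58557} \approx -1.7077 \cdot 10^{-5}$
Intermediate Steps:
$a = -24408$
$P = 6600$ ($P = \left(9 - 84\right) \left(-88\right) = \left(-75\right) \left(-88\right) = 6600$)
$\frac{1}{a + \left(P - 40749\right)} = \frac{1}{-24408 + \left(6600 - 40749\right)} = \frac{1}{-24408 - 34149} = \frac{1}{-58557} = - \frac{1}{58557}$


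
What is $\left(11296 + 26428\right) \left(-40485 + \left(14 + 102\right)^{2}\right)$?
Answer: $-1019641996$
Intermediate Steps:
$\left(11296 + 26428\right) \left(-40485 + \left(14 + 102\right)^{2}\right) = 37724 \left(-40485 + 116^{2}\right) = 37724 \left(-40485 + 13456\right) = 37724 \left(-27029\right) = -1019641996$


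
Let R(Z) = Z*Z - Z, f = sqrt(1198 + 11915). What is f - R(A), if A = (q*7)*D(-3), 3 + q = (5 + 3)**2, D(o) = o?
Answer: -1642242 + 3*sqrt(1457) ≈ -1.6421e+6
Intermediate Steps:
q = 61 (q = -3 + (5 + 3)**2 = -3 + 8**2 = -3 + 64 = 61)
f = 3*sqrt(1457) (f = sqrt(13113) = 3*sqrt(1457) ≈ 114.51)
A = -1281 (A = (61*7)*(-3) = 427*(-3) = -1281)
R(Z) = Z**2 - Z
f - R(A) = 3*sqrt(1457) - (-1281)*(-1 - 1281) = 3*sqrt(1457) - (-1281)*(-1282) = 3*sqrt(1457) - 1*1642242 = 3*sqrt(1457) - 1642242 = -1642242 + 3*sqrt(1457)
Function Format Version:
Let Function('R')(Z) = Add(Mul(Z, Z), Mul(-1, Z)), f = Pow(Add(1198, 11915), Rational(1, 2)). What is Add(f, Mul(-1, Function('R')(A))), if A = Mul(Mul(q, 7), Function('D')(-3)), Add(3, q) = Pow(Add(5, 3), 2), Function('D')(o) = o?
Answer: Add(-1642242, Mul(3, Pow(1457, Rational(1, 2)))) ≈ -1.6421e+6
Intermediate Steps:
q = 61 (q = Add(-3, Pow(Add(5, 3), 2)) = Add(-3, Pow(8, 2)) = Add(-3, 64) = 61)
f = Mul(3, Pow(1457, Rational(1, 2))) (f = Pow(13113, Rational(1, 2)) = Mul(3, Pow(1457, Rational(1, 2))) ≈ 114.51)
A = -1281 (A = Mul(Mul(61, 7), -3) = Mul(427, -3) = -1281)
Function('R')(Z) = Add(Pow(Z, 2), Mul(-1, Z))
Add(f, Mul(-1, Function('R')(A))) = Add(Mul(3, Pow(1457, Rational(1, 2))), Mul(-1, Mul(-1281, Add(-1, -1281)))) = Add(Mul(3, Pow(1457, Rational(1, 2))), Mul(-1, Mul(-1281, -1282))) = Add(Mul(3, Pow(1457, Rational(1, 2))), Mul(-1, 1642242)) = Add(Mul(3, Pow(1457, Rational(1, 2))), -1642242) = Add(-1642242, Mul(3, Pow(1457, Rational(1, 2))))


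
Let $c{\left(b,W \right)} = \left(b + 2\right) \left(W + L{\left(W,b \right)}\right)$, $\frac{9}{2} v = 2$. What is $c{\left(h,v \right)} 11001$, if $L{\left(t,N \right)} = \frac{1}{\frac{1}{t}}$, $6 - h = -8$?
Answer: $\frac{469376}{3} \approx 1.5646 \cdot 10^{5}$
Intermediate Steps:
$h = 14$ ($h = 6 - -8 = 6 + 8 = 14$)
$v = \frac{4}{9}$ ($v = \frac{2}{9} \cdot 2 = \frac{4}{9} \approx 0.44444$)
$L{\left(t,N \right)} = t$
$c{\left(b,W \right)} = 2 W \left(2 + b\right)$ ($c{\left(b,W \right)} = \left(b + 2\right) \left(W + W\right) = \left(2 + b\right) 2 W = 2 W \left(2 + b\right)$)
$c{\left(h,v \right)} 11001 = 2 \cdot \frac{4}{9} \left(2 + 14\right) 11001 = 2 \cdot \frac{4}{9} \cdot 16 \cdot 11001 = \frac{128}{9} \cdot 11001 = \frac{469376}{3}$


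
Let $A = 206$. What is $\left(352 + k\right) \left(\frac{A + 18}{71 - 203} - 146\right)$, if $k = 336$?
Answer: $- \frac{3353312}{33} \approx -1.0162 \cdot 10^{5}$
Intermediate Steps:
$\left(352 + k\right) \left(\frac{A + 18}{71 - 203} - 146\right) = \left(352 + 336\right) \left(\frac{206 + 18}{71 - 203} - 146\right) = 688 \left(\frac{224}{-132} - 146\right) = 688 \left(224 \left(- \frac{1}{132}\right) - 146\right) = 688 \left(- \frac{56}{33} - 146\right) = 688 \left(- \frac{4874}{33}\right) = - \frac{3353312}{33}$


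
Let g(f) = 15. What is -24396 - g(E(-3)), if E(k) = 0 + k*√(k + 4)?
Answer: -24411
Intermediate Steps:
E(k) = k*√(4 + k) (E(k) = 0 + k*√(4 + k) = k*√(4 + k))
-24396 - g(E(-3)) = -24396 - 1*15 = -24396 - 15 = -24411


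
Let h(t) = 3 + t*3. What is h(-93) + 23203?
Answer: 22927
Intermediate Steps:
h(t) = 3 + 3*t
h(-93) + 23203 = (3 + 3*(-93)) + 23203 = (3 - 279) + 23203 = -276 + 23203 = 22927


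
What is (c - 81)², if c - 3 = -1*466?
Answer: 295936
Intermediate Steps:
c = -463 (c = 3 - 1*466 = 3 - 466 = -463)
(c - 81)² = (-463 - 81)² = (-544)² = 295936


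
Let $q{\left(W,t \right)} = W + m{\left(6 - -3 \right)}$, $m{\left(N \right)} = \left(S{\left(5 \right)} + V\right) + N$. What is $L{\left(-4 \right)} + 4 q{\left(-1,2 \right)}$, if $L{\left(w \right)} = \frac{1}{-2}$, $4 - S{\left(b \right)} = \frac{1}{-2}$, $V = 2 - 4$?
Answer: $\frac{83}{2} \approx 41.5$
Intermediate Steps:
$V = -2$
$S{\left(b \right)} = \frac{9}{2}$ ($S{\left(b \right)} = 4 - \frac{1}{-2} = 4 - - \frac{1}{2} = 4 + \frac{1}{2} = \frac{9}{2}$)
$m{\left(N \right)} = \frac{5}{2} + N$ ($m{\left(N \right)} = \left(\frac{9}{2} - 2\right) + N = \frac{5}{2} + N$)
$q{\left(W,t \right)} = \frac{23}{2} + W$ ($q{\left(W,t \right)} = W + \left(\frac{5}{2} + \left(6 - -3\right)\right) = W + \left(\frac{5}{2} + \left(6 + 3\right)\right) = W + \left(\frac{5}{2} + 9\right) = W + \frac{23}{2} = \frac{23}{2} + W$)
$L{\left(w \right)} = - \frac{1}{2}$
$L{\left(-4 \right)} + 4 q{\left(-1,2 \right)} = - \frac{1}{2} + 4 \left(\frac{23}{2} - 1\right) = - \frac{1}{2} + 4 \cdot \frac{21}{2} = - \frac{1}{2} + 42 = \frac{83}{2}$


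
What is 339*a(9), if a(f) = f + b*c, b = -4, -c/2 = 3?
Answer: 11187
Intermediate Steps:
c = -6 (c = -2*3 = -6)
a(f) = 24 + f (a(f) = f - 4*(-6) = f + 24 = 24 + f)
339*a(9) = 339*(24 + 9) = 339*33 = 11187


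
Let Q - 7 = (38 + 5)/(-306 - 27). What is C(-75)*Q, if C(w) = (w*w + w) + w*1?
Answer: 4175600/111 ≈ 37618.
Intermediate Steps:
Q = 2288/333 (Q = 7 + (38 + 5)/(-306 - 27) = 7 + 43/(-333) = 7 + 43*(-1/333) = 7 - 43/333 = 2288/333 ≈ 6.8709)
C(w) = w² + 2*w (C(w) = (w² + w) + w = (w + w²) + w = w² + 2*w)
C(-75)*Q = -75*(2 - 75)*(2288/333) = -75*(-73)*(2288/333) = 5475*(2288/333) = 4175600/111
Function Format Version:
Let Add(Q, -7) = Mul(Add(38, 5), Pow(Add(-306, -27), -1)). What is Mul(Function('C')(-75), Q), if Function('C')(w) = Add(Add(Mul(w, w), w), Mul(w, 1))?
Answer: Rational(4175600, 111) ≈ 37618.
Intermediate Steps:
Q = Rational(2288, 333) (Q = Add(7, Mul(Add(38, 5), Pow(Add(-306, -27), -1))) = Add(7, Mul(43, Pow(-333, -1))) = Add(7, Mul(43, Rational(-1, 333))) = Add(7, Rational(-43, 333)) = Rational(2288, 333) ≈ 6.8709)
Function('C')(w) = Add(Pow(w, 2), Mul(2, w)) (Function('C')(w) = Add(Add(Pow(w, 2), w), w) = Add(Add(w, Pow(w, 2)), w) = Add(Pow(w, 2), Mul(2, w)))
Mul(Function('C')(-75), Q) = Mul(Mul(-75, Add(2, -75)), Rational(2288, 333)) = Mul(Mul(-75, -73), Rational(2288, 333)) = Mul(5475, Rational(2288, 333)) = Rational(4175600, 111)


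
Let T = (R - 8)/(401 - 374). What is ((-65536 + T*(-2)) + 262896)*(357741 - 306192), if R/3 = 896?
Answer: 91471294880/9 ≈ 1.0163e+10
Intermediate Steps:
R = 2688 (R = 3*896 = 2688)
T = 2680/27 (T = (2688 - 8)/(401 - 374) = 2680/27 ≈ 99.259)
((-65536 + T*(-2)) + 262896)*(357741 - 306192) = ((-65536 + (2680/27)*(-2)) + 262896)*(357741 - 306192) = ((-65536 - 5360/27) + 262896)*51549 = (-1774832/27 + 262896)*51549 = (5323360/27)*51549 = 91471294880/9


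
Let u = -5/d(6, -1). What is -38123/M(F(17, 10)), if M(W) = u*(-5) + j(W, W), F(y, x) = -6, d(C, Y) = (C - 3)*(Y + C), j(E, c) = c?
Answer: 114369/13 ≈ 8797.6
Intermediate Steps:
d(C, Y) = (-3 + C)*(C + Y)
u = -⅓ (u = -5/(6² - 3*6 - 3*(-1) + 6*(-1)) = -5/(36 - 18 + 3 - 6) = -5/15 = -5*1/15 = -⅓ ≈ -0.33333)
M(W) = 5/3 + W (M(W) = -⅓*(-5) + W = 5/3 + W)
-38123/M(F(17, 10)) = -38123/(5/3 - 6) = -38123/(-13/3) = -38123*(-3/13) = 114369/13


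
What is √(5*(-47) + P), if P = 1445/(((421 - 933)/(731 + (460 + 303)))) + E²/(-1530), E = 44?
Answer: I*√74121928055/4080 ≈ 66.729*I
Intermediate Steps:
P = -826000283/195840 (P = 1445/(((421 - 933)/(731 + (460 + 303)))) + 44²/(-1530) = 1445/((-512/(731 + 763))) + 1936*(-1/1530) = 1445/((-512/1494)) - 968/765 = 1445/((-512*1/1494)) - 968/765 = 1445/(-256/747) - 968/765 = 1445*(-747/256) - 968/765 = -1079415/256 - 968/765 = -826000283/195840 ≈ -4217.7)
√(5*(-47) + P) = √(5*(-47) - 826000283/195840) = √(-235 - 826000283/195840) = √(-872022683/195840) = I*√74121928055/4080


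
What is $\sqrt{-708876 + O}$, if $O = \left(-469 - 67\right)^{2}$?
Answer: $2 i \sqrt{105395} \approx 649.29 i$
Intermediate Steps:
$O = 287296$ ($O = \left(-536\right)^{2} = 287296$)
$\sqrt{-708876 + O} = \sqrt{-708876 + 287296} = \sqrt{-421580} = 2 i \sqrt{105395}$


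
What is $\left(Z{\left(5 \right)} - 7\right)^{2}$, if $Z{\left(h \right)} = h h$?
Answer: $324$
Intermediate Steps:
$Z{\left(h \right)} = h^{2}$
$\left(Z{\left(5 \right)} - 7\right)^{2} = \left(5^{2} - 7\right)^{2} = \left(25 - 7\right)^{2} = 18^{2} = 324$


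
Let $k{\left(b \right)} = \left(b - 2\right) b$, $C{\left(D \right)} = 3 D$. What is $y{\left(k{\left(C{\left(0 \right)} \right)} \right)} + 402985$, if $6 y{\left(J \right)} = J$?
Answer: $402985$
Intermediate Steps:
$k{\left(b \right)} = b \left(-2 + b\right)$ ($k{\left(b \right)} = \left(-2 + b\right) b = b \left(-2 + b\right)$)
$y{\left(J \right)} = \frac{J}{6}$
$y{\left(k{\left(C{\left(0 \right)} \right)} \right)} + 402985 = \frac{3 \cdot 0 \left(-2 + 3 \cdot 0\right)}{6} + 402985 = \frac{0 \left(-2 + 0\right)}{6} + 402985 = \frac{0 \left(-2\right)}{6} + 402985 = \frac{1}{6} \cdot 0 + 402985 = 0 + 402985 = 402985$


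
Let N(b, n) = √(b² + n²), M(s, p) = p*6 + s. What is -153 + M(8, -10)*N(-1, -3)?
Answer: -153 - 52*√10 ≈ -317.44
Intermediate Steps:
M(s, p) = s + 6*p (M(s, p) = 6*p + s = s + 6*p)
-153 + M(8, -10)*N(-1, -3) = -153 + (8 + 6*(-10))*√((-1)² + (-3)²) = -153 + (8 - 60)*√(1 + 9) = -153 - 52*√10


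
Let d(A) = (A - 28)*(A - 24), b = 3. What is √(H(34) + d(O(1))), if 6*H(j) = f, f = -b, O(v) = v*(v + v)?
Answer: 3*√254/2 ≈ 23.906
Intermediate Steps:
O(v) = 2*v² (O(v) = v*(2*v) = 2*v²)
d(A) = (-28 + A)*(-24 + A)
f = -3 (f = -1*3 = -3)
H(j) = -½ (H(j) = (⅙)*(-3) = -½)
√(H(34) + d(O(1))) = √(-½ + (672 + (2*1²)² - 104*1²)) = √(-½ + (672 + (2*1)² - 104)) = √(-½ + (672 + 2² - 52*2)) = √(-½ + (672 + 4 - 104)) = √(-½ + 572) = √(1143/2) = 3*√254/2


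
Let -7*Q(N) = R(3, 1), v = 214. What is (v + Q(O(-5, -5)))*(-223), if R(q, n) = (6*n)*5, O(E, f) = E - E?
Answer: -327364/7 ≈ -46766.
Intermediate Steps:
O(E, f) = 0
R(q, n) = 30*n
Q(N) = -30/7
(v + Q(O(-5, -5)))*(-223) = (214 - 30/7)*(-223) = (1468/7)*(-223) = -327364/7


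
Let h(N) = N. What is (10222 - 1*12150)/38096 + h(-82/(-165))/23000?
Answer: -228551129/4517947500 ≈ -0.050587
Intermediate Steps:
(10222 - 1*12150)/38096 + h(-82/(-165))/23000 = (10222 - 1*12150)/38096 - 82/(-165)/23000 = (10222 - 12150)*(1/38096) - 82*(-1/165)*(1/23000) = -1928*1/38096 + (82/165)*(1/23000) = -241/4762 + 41/1897500 = -228551129/4517947500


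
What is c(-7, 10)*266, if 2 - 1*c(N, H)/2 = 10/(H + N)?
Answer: -2128/3 ≈ -709.33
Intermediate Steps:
c(N, H) = 4 - 20/(H + N)
c(-7, 10)*266 = (4*(-5 + 10 - 7)/(10 - 7))*266 = (4*(-2)/3)*266 = (4*(⅓)*(-2))*266 = -8/3*266 = -2128/3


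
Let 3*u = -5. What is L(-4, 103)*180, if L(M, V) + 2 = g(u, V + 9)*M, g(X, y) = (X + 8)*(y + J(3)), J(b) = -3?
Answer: -497400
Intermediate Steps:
u = -5/3 (u = (⅓)*(-5) = -5/3 ≈ -1.6667)
g(X, y) = (-3 + y)*(8 + X) (g(X, y) = (X + 8)*(y - 3) = (8 + X)*(-3 + y) = (-3 + y)*(8 + X))
L(M, V) = -2 + M*(38 + 19*V/3) (L(M, V) = -2 + (-24 - 3*(-5/3) + 8*(V + 9) - 5*(V + 9)/3)*M = -2 + (-24 + 5 + 8*(9 + V) - 5*(9 + V)/3)*M = -2 + (-24 + 5 + (72 + 8*V) + (-15 - 5*V/3))*M = -2 + (38 + 19*V/3)*M = -2 + M*(38 + 19*V/3))
L(-4, 103)*180 = (-2 + (19/3)*(-4)*(6 + 103))*180 = (-2 + (19/3)*(-4)*109)*180 = (-2 - 8284/3)*180 = -8290/3*180 = -497400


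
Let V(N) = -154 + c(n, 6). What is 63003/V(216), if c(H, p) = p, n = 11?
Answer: -63003/148 ≈ -425.70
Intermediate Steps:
V(N) = -148 (V(N) = -154 + 6 = -148)
63003/V(216) = 63003/(-148) = 63003*(-1/148) = -63003/148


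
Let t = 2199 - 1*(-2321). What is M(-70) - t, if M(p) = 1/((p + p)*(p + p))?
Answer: -88591999/19600 ≈ -4520.0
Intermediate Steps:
t = 4520 (t = 2199 + 2321 = 4520)
M(p) = 1/(4*p²) (M(p) = 1/((2*p)*(2*p)) = 1/(4*p²))
M(-70) - t = (¼)/(-70)² - 1*4520 = (¼)*(1/4900) - 4520 = 1/19600 - 4520 = -88591999/19600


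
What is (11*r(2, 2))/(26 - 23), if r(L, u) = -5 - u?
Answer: -77/3 ≈ -25.667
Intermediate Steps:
(11*r(2, 2))/(26 - 23) = (11*(-5 - 1*2))/(26 - 23) = (11*(-5 - 2))/3 = (11*(-7))*(⅓) = -77*⅓ = -77/3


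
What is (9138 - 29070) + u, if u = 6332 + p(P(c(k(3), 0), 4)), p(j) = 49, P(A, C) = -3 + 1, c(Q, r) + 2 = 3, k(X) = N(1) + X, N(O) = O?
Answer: -13551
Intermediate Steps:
k(X) = 1 + X
c(Q, r) = 1 (c(Q, r) = -2 + 3 = 1)
P(A, C) = -2
u = 6381 (u = 6332 + 49 = 6381)
(9138 - 29070) + u = (9138 - 29070) + 6381 = -19932 + 6381 = -13551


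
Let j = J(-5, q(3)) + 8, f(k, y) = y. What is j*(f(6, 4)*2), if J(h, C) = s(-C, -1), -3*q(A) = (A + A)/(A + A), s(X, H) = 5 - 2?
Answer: 88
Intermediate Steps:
s(X, H) = 3
q(A) = -⅓ (q(A) = -(A + A)/(3*(A + A)) = -2*A/(3*(2*A)) = -2*A*1/(2*A)/3 = -⅓*1 = -⅓)
J(h, C) = 3
j = 11 (j = 3 + 8 = 11)
j*(f(6, 4)*2) = 11*(4*2) = 11*8 = 88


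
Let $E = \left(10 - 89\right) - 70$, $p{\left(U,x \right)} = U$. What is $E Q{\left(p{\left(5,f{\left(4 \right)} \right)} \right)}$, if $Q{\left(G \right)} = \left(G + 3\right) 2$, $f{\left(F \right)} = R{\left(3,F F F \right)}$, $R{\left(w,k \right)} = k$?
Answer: $-2384$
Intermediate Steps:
$f{\left(F \right)} = F^{3}$ ($f{\left(F \right)} = F F F = F^{2} F = F^{3}$)
$Q{\left(G \right)} = 6 + 2 G$ ($Q{\left(G \right)} = \left(3 + G\right) 2 = 6 + 2 G$)
$E = -149$ ($E = -79 - 70 = -149$)
$E Q{\left(p{\left(5,f{\left(4 \right)} \right)} \right)} = - 149 \left(6 + 2 \cdot 5\right) = - 149 \left(6 + 10\right) = \left(-149\right) 16 = -2384$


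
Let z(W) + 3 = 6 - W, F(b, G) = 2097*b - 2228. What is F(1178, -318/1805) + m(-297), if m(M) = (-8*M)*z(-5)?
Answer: 2487046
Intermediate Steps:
F(b, G) = -2228 + 2097*b
z(W) = 3 - W (z(W) = -3 + (6 - W) = 3 - W)
m(M) = -64*M (m(M) = (-8*M)*(3 - 1*(-5)) = (-8*M)*(3 + 5) = -8*M*8 = -64*M)
F(1178, -318/1805) + m(-297) = (-2228 + 2097*1178) - 64*(-297) = (-2228 + 2470266) + 19008 = 2468038 + 19008 = 2487046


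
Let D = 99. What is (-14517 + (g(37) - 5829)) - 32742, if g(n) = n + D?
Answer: -52952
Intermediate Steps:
g(n) = 99 + n (g(n) = n + 99 = 99 + n)
(-14517 + (g(37) - 5829)) - 32742 = (-14517 + ((99 + 37) - 5829)) - 32742 = (-14517 + (136 - 5829)) - 32742 = (-14517 - 5693) - 32742 = -20210 - 32742 = -52952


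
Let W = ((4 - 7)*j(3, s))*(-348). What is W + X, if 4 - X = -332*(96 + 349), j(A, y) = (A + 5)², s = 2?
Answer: 214560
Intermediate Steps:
j(A, y) = (5 + A)²
X = 147744 (X = 4 - (-332)*(96 + 349) = 4 - (-332)*445 = 4 - 1*(-147740) = 4 + 147740 = 147744)
W = 66816 (W = ((4 - 7)*(5 + 3)²)*(-348) = -3*8²*(-348) = -3*64*(-348) = -192*(-348) = 66816)
W + X = 66816 + 147744 = 214560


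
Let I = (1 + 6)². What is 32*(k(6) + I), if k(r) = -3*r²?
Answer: -1888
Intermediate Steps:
I = 49 (I = 7² = 49)
32*(k(6) + I) = 32*(-3*6² + 49) = 32*(-3*36 + 49) = 32*(-108 + 49) = 32*(-59) = -1888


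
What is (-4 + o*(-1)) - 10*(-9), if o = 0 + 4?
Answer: 82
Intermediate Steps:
o = 4
(-4 + o*(-1)) - 10*(-9) = (-4 + 4*(-1)) - 10*(-9) = (-4 - 4) + 90 = -8 + 90 = 82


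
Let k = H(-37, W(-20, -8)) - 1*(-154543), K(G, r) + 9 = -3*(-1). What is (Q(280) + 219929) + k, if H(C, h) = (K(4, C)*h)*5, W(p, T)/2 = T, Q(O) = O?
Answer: 375232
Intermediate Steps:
W(p, T) = 2*T
K(G, r) = -6 (K(G, r) = -9 - 3*(-1) = -9 + 3 = -6)
H(C, h) = -30*h (H(C, h) = -6*h*5 = -30*h)
k = 155023 (k = -60*(-8) - 1*(-154543) = -30*(-16) + 154543 = 480 + 154543 = 155023)
(Q(280) + 219929) + k = (280 + 219929) + 155023 = 220209 + 155023 = 375232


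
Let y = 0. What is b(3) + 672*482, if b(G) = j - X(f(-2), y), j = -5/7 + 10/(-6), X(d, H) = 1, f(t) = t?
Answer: 6801913/21 ≈ 3.2390e+5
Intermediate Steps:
j = -50/21 (j = -5*⅐ + 10*(-⅙) = -5/7 - 5/3 = -50/21 ≈ -2.3810)
b(G) = -71/21 (b(G) = -50/21 - 1*1 = -50/21 - 1 = -71/21)
b(3) + 672*482 = -71/21 + 672*482 = -71/21 + 323904 = 6801913/21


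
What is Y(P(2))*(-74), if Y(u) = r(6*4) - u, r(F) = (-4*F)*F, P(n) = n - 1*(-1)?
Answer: 170718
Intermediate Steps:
P(n) = 1 + n (P(n) = n + 1 = 1 + n)
r(F) = -4*F²
Y(u) = -2304 - u (Y(u) = -4*(6*4)² - u = -4*24² - u = -4*576 - u = -2304 - u)
Y(P(2))*(-74) = (-2304 - (1 + 2))*(-74) = (-2304 - 1*3)*(-74) = (-2304 - 3)*(-74) = -2307*(-74) = 170718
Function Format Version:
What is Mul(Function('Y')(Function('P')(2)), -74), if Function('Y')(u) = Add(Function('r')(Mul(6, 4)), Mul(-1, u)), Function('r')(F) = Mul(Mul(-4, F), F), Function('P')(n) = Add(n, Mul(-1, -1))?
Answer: 170718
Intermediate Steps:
Function('P')(n) = Add(1, n) (Function('P')(n) = Add(n, 1) = Add(1, n))
Function('r')(F) = Mul(-4, Pow(F, 2))
Function('Y')(u) = Add(-2304, Mul(-1, u)) (Function('Y')(u) = Add(Mul(-4, Pow(Mul(6, 4), 2)), Mul(-1, u)) = Add(Mul(-4, Pow(24, 2)), Mul(-1, u)) = Add(Mul(-4, 576), Mul(-1, u)) = Add(-2304, Mul(-1, u)))
Mul(Function('Y')(Function('P')(2)), -74) = Mul(Add(-2304, Mul(-1, Add(1, 2))), -74) = Mul(Add(-2304, Mul(-1, 3)), -74) = Mul(Add(-2304, -3), -74) = Mul(-2307, -74) = 170718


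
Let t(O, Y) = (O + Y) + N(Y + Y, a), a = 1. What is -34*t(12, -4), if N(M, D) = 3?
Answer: -374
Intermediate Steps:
t(O, Y) = 3 + O + Y (t(O, Y) = (O + Y) + 3 = 3 + O + Y)
-34*t(12, -4) = -34*(3 + 12 - 4) = -34*11 = -374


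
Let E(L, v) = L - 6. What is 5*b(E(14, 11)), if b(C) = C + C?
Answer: 80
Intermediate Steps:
E(L, v) = -6 + L
b(C) = 2*C
5*b(E(14, 11)) = 5*(2*(-6 + 14)) = 5*(2*8) = 5*16 = 80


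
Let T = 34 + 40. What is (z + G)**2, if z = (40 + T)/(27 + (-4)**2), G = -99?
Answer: 17164449/1849 ≈ 9283.1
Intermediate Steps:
T = 74
z = 114/43 (z = (40 + 74)/(27 + (-4)**2) = 114/(27 + 16) = 114/43 ≈ 2.6512)
(z + G)**2 = (114/43 - 99)**2 = (-4143/43)**2 = 17164449/1849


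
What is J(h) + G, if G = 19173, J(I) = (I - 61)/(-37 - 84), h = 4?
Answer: 2319990/121 ≈ 19173.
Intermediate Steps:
J(I) = 61/121 - I/121 (J(I) = (-61 + I)/(-121) = (-61 + I)*(-1/121) = 61/121 - I/121)
J(h) + G = (61/121 - 1/121*4) + 19173 = (61/121 - 4/121) + 19173 = 57/121 + 19173 = 2319990/121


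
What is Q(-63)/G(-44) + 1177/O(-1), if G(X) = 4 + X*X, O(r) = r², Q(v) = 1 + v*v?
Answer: 228735/194 ≈ 1179.0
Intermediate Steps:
Q(v) = 1 + v²
G(X) = 4 + X²
Q(-63)/G(-44) + 1177/O(-1) = (1 + (-63)²)/(4 + (-44)²) + 1177/((-1)²) = (1 + 3969)/(4 + 1936) + 1177/1 = 3970/1940 + 1177*1 = 3970*(1/1940) + 1177 = 397/194 + 1177 = 228735/194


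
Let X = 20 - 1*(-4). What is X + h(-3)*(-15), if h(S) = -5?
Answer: 99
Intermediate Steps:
X = 24 (X = 20 + 4 = 24)
X + h(-3)*(-15) = 24 - 5*(-15) = 24 + 75 = 99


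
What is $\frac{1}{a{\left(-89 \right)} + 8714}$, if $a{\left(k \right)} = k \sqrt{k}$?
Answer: $\frac{8714}{76638765} + \frac{89 i \sqrt{89}}{76638765} \approx 0.0001137 + 1.0956 \cdot 10^{-5} i$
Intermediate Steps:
$a{\left(k \right)} = k^{\frac{3}{2}}$
$\frac{1}{a{\left(-89 \right)} + 8714} = \frac{1}{\left(-89\right)^{\frac{3}{2}} + 8714} = \frac{1}{- 89 i \sqrt{89} + 8714} = \frac{1}{8714 - 89 i \sqrt{89}}$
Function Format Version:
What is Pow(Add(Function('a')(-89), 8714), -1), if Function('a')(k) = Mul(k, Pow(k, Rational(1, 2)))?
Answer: Add(Rational(8714, 76638765), Mul(Rational(89, 76638765), I, Pow(89, Rational(1, 2)))) ≈ Add(0.00011370, Mul(1.0956e-5, I))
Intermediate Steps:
Function('a')(k) = Pow(k, Rational(3, 2))
Pow(Add(Function('a')(-89), 8714), -1) = Pow(Add(Pow(-89, Rational(3, 2)), 8714), -1) = Pow(Add(Mul(-89, I, Pow(89, Rational(1, 2))), 8714), -1) = Pow(Add(8714, Mul(-89, I, Pow(89, Rational(1, 2)))), -1)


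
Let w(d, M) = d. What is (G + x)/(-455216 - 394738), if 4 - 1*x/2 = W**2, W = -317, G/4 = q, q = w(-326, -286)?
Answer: 101137/424977 ≈ 0.23798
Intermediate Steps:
q = -326
G = -1304 (G = 4*(-326) = -1304)
x = -200970 (x = 8 - 2*(-317)**2 = 8 - 2*100489 = 8 - 200978 = -200970)
(G + x)/(-455216 - 394738) = (-1304 - 200970)/(-455216 - 394738) = -202274/(-849954) = -202274*(-1/849954) = 101137/424977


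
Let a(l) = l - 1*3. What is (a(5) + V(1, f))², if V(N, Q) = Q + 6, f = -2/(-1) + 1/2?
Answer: 441/4 ≈ 110.25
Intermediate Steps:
f = 5/2 (f = -2*(-1) + 1*(½) = 2 + ½ = 5/2 ≈ 2.5000)
V(N, Q) = 6 + Q
a(l) = -3 + l (a(l) = l - 3 = -3 + l)
(a(5) + V(1, f))² = ((-3 + 5) + (6 + 5/2))² = (2 + 17/2)² = (21/2)² = 441/4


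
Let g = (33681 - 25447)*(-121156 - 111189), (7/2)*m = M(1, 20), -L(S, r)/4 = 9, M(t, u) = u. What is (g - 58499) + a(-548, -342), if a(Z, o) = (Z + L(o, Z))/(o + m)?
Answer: -2251821366489/1177 ≈ -1.9132e+9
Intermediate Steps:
L(S, r) = -36 (L(S, r) = -4*9 = -36)
m = 40/7 (m = (2/7)*20 = 40/7 ≈ 5.7143)
a(Z, o) = (-36 + Z)/(40/7 + o) (a(Z, o) = (Z - 36)/(o + 40/7) = (-36 + Z)/(40/7 + o))
g = -1913128730 (g = 8234*(-232345) = -1913128730)
(g - 58499) + a(-548, -342) = (-1913128730 - 58499) + 7*(-36 - 548)/(40 + 7*(-342)) = -1913187229 + 7*(-584)/(40 - 2394) = -1913187229 + 7*(-584)/(-2354) = -1913187229 + 7*(-1/2354)*(-584) = -1913187229 + 2044/1177 = -2251821366489/1177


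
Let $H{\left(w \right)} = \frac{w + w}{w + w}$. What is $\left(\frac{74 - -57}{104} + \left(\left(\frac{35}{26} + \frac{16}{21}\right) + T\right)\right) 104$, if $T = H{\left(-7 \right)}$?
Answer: $\frac{9539}{21} \approx 454.24$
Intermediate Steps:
$H{\left(w \right)} = 1$ ($H{\left(w \right)} = \frac{2 w}{2 w} = 2 w \frac{1}{2 w} = 1$)
$T = 1$
$\left(\frac{74 - -57}{104} + \left(\left(\frac{35}{26} + \frac{16}{21}\right) + T\right)\right) 104 = \left(\frac{74 - -57}{104} + \left(\left(\frac{35}{26} + \frac{16}{21}\right) + 1\right)\right) 104 = \left(\left(74 + 57\right) \frac{1}{104} + \left(\left(35 \cdot \frac{1}{26} + 16 \cdot \frac{1}{21}\right) + 1\right)\right) 104 = \left(131 \cdot \frac{1}{104} + \left(\left(\frac{35}{26} + \frac{16}{21}\right) + 1\right)\right) 104 = \left(\frac{131}{104} + \left(\frac{1151}{546} + 1\right)\right) 104 = \left(\frac{131}{104} + \frac{1697}{546}\right) 104 = \frac{9539}{2184} \cdot 104 = \frac{9539}{21}$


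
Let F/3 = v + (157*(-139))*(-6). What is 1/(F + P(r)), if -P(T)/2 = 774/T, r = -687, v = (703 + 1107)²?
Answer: 229/2340635622 ≈ 9.7837e-8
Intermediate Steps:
v = 3276100 (v = 1810² = 3276100)
P(T) = -1548/T
F = 10221114 (F = 3*(3276100 + (157*(-139))*(-6)) = 3*(3276100 - 21823*(-6)) = 3*(3276100 + 130938) = 3*3407038 = 10221114)
1/(F + P(r)) = 1/(10221114 - 1548/(-687)) = 1/(10221114 - 1548*(-1/687)) = 1/(10221114 + 516/229) = 1/(2340635622/229) = 229/2340635622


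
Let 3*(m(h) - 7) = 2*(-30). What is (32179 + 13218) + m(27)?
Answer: 45384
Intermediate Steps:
m(h) = -13 (m(h) = 7 + (2*(-30))/3 = 7 + (1/3)*(-60) = 7 - 20 = -13)
(32179 + 13218) + m(27) = (32179 + 13218) - 13 = 45397 - 13 = 45384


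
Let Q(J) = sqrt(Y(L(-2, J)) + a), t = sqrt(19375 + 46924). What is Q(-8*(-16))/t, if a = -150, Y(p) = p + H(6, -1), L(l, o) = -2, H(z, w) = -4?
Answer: 2*I*sqrt(2585661)/66299 ≈ 0.048508*I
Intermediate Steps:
t = sqrt(66299) ≈ 257.49
Y(p) = -4 + p (Y(p) = p - 4 = -4 + p)
Q(J) = 2*I*sqrt(39) (Q(J) = sqrt((-4 - 2) - 150) = sqrt(-6 - 150) = sqrt(-156) = 2*I*sqrt(39))
Q(-8*(-16))/t = (2*I*sqrt(39))/(sqrt(66299)) = (2*I*sqrt(39))*(sqrt(66299)/66299) = 2*I*sqrt(2585661)/66299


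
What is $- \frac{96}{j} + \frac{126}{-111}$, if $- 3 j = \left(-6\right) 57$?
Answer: $- \frac{1390}{703} \approx -1.9772$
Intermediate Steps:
$j = 114$ ($j = - \frac{\left(-6\right) 57}{3} = \left(- \frac{1}{3}\right) \left(-342\right) = 114$)
$- \frac{96}{j} + \frac{126}{-111} = - \frac{96}{114} + \frac{126}{-111} = \left(-96\right) \frac{1}{114} + 126 \left(- \frac{1}{111}\right) = - \frac{16}{19} - \frac{42}{37} = - \frac{1390}{703}$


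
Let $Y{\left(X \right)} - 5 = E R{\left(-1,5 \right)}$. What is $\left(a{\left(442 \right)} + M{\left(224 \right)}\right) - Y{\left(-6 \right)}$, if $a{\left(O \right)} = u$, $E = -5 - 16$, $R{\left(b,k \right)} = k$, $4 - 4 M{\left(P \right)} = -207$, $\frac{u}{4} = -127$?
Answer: $- \frac{1421}{4} \approx -355.25$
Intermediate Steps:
$u = -508$ ($u = 4 \left(-127\right) = -508$)
$M{\left(P \right)} = \frac{211}{4}$ ($M{\left(P \right)} = 1 - - \frac{207}{4} = 1 + \frac{207}{4} = \frac{211}{4}$)
$E = -21$
$a{\left(O \right)} = -508$
$Y{\left(X \right)} = -100$ ($Y{\left(X \right)} = 5 - 105 = -100$)
$\left(a{\left(442 \right)} + M{\left(224 \right)}\right) - Y{\left(-6 \right)} = \left(-508 + \frac{211}{4}\right) - -100 = - \frac{1821}{4} + 100 = - \frac{1421}{4}$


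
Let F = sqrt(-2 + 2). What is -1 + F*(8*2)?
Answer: -1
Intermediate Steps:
F = 0 (F = sqrt(0) = 0)
-1 + F*(8*2) = -1 + 0*(8*2) = -1 + 0*16 = -1 + 0 = -1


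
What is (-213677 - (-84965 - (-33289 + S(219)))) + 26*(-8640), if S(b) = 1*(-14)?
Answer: -386655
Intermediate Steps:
S(b) = -14
(-213677 - (-84965 - (-33289 + S(219)))) + 26*(-8640) = (-213677 - (-84965 - (-33289 - 14))) + 26*(-8640) = (-213677 - (-84965 - 1*(-33303))) - 224640 = (-213677 - (-84965 + 33303)) - 224640 = (-213677 - 1*(-51662)) - 224640 = (-213677 + 51662) - 224640 = -162015 - 224640 = -386655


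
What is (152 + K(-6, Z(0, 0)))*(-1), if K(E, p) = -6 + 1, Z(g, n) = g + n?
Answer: -147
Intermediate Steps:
K(E, p) = -5
(152 + K(-6, Z(0, 0)))*(-1) = (152 - 5)*(-1) = 147*(-1) = -147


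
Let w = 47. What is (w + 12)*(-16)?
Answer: -944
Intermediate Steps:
(w + 12)*(-16) = (47 + 12)*(-16) = 59*(-16) = -944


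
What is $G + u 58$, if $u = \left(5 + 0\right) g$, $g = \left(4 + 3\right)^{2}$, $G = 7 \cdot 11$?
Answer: $14287$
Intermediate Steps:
$G = 77$
$g = 49$ ($g = 7^{2} = 49$)
$u = 245$ ($u = \left(5 + 0\right) 49 = 5 \cdot 49 = 245$)
$G + u 58 = 77 + 245 \cdot 58 = 77 + 14210 = 14287$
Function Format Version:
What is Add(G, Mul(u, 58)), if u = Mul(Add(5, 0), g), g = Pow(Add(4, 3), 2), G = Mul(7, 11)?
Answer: 14287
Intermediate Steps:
G = 77
g = 49 (g = Pow(7, 2) = 49)
u = 245 (u = Mul(Add(5, 0), 49) = Mul(5, 49) = 245)
Add(G, Mul(u, 58)) = Add(77, Mul(245, 58)) = Add(77, 14210) = 14287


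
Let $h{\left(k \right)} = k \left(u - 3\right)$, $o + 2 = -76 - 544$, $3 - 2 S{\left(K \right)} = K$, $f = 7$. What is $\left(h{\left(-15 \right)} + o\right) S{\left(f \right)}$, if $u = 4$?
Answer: $1274$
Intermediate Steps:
$S{\left(K \right)} = \frac{3}{2} - \frac{K}{2}$
$o = -622$ ($o = -2 - 620 = -622$)
$h{\left(k \right)} = k$ ($h{\left(k \right)} = k \left(4 - 3\right) = k 1 = k$)
$\left(h{\left(-15 \right)} + o\right) S{\left(f \right)} = \left(-15 - 622\right) \left(\frac{3}{2} - \frac{7}{2}\right) = - 637 \left(\frac{3}{2} - \frac{7}{2}\right) = \left(-637\right) \left(-2\right) = 1274$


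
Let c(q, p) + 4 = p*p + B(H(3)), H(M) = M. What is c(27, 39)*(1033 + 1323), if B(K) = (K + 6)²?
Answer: 3764888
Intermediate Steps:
B(K) = (6 + K)²
c(q, p) = 77 + p² (c(q, p) = -4 + (p*p + (6 + 3)²) = -4 + (p² + 9²) = -4 + (p² + 81) = -4 + (81 + p²) = 77 + p²)
c(27, 39)*(1033 + 1323) = (77 + 39²)*(1033 + 1323) = (77 + 1521)*2356 = 1598*2356 = 3764888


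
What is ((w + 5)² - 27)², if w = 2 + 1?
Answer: 1369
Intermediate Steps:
w = 3
((w + 5)² - 27)² = ((3 + 5)² - 27)² = (8² - 27)² = (64 - 27)² = 37² = 1369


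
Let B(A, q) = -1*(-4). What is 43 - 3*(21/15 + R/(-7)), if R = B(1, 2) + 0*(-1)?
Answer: 1418/35 ≈ 40.514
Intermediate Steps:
B(A, q) = 4
R = 4 (R = 4 + 0*(-1) = 4 + 0 = 4)
43 - 3*(21/15 + R/(-7)) = 43 - 3*(21/15 + 4/(-7)) = 43 - 3*(21*(1/15) + 4*(-1/7)) = 43 - 3*(7/5 - 4/7) = 43 - 3*29/35 = 43 - 87/35 = 1418/35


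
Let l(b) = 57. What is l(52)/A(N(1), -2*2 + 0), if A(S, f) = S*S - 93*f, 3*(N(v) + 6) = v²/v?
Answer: 513/3637 ≈ 0.14105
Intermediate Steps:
N(v) = -6 + v/3 (N(v) = -6 + (v²/v)/3 = -6 + v/3)
A(S, f) = S² - 93*f
l(52)/A(N(1), -2*2 + 0) = 57/((-6 + (⅓)*1)² - 93*(-2*2 + 0)) = 57/((-6 + ⅓)² - 93*(-4 + 0)) = 57/((-17/3)² - 93*(-4)) = 57/(289/9 + 372) = 57/(3637/9) = 57*(9/3637) = 513/3637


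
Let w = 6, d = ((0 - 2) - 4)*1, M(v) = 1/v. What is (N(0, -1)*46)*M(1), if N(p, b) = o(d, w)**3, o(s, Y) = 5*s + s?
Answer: -2146176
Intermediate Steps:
d = -6 (d = (-2 - 4)*1 = -6*1 = -6)
o(s, Y) = 6*s
N(p, b) = -46656 (N(p, b) = (6*(-6))**3 = (-36)**3 = -46656)
(N(0, -1)*46)*M(1) = -46656*46/1 = -2146176*1 = -2146176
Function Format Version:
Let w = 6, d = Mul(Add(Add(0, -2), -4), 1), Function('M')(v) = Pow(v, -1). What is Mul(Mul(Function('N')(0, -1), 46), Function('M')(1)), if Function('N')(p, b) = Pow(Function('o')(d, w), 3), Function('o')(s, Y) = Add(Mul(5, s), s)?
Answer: -2146176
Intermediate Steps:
d = -6 (d = Mul(Add(-2, -4), 1) = Mul(-6, 1) = -6)
Function('o')(s, Y) = Mul(6, s)
Function('N')(p, b) = -46656 (Function('N')(p, b) = Pow(Mul(6, -6), 3) = Pow(-36, 3) = -46656)
Mul(Mul(Function('N')(0, -1), 46), Function('M')(1)) = Mul(Mul(-46656, 46), Pow(1, -1)) = Mul(-2146176, 1) = -2146176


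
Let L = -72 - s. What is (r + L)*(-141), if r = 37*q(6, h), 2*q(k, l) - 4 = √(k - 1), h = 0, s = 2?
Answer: -5217*√5/2 ≈ -5832.8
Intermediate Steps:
q(k, l) = 2 + √(-1 + k)/2 (q(k, l) = 2 + √(k - 1)/2 = 2 + √(-1 + k)/2)
r = 74 + 37*√5/2 (r = 37*(2 + √(-1 + 6)/2) = 37*(2 + √5/2) = 74 + 37*√5/2 ≈ 115.37)
L = -74 (L = -72 - 1*2 = -72 - 2 = -74)
(r + L)*(-141) = ((74 + 37*√5/2) - 74)*(-141) = (37*√5/2)*(-141) = -5217*√5/2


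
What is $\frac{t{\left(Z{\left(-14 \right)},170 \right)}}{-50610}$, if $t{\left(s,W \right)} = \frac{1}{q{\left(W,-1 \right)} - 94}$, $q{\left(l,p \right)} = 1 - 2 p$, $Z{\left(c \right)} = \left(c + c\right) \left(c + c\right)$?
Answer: $\frac{1}{4605510} \approx 2.1713 \cdot 10^{-7}$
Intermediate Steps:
$Z{\left(c \right)} = 4 c^{2}$ ($Z{\left(c \right)} = 2 c 2 c = 4 c^{2}$)
$t{\left(s,W \right)} = - \frac{1}{91}$ ($t{\left(s,W \right)} = \frac{1}{\left(1 - -2\right) - 94} = \frac{1}{\left(1 + 2\right) - 94} = \frac{1}{3 - 94} = \frac{1}{-91} = - \frac{1}{91}$)
$\frac{t{\left(Z{\left(-14 \right)},170 \right)}}{-50610} = - \frac{1}{91 \left(-50610\right)} = \left(- \frac{1}{91}\right) \left(- \frac{1}{50610}\right) = \frac{1}{4605510}$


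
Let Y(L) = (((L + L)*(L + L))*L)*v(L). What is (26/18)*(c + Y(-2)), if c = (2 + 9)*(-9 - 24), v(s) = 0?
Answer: -1573/3 ≈ -524.33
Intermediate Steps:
Y(L) = 0 (Y(L) = (((L + L)*(L + L))*L)*0 = (((2*L)*(2*L))*L)*0 = ((4*L²)*L)*0 = (4*L³)*0 = 0)
c = -363 (c = 11*(-33) = -363)
(26/18)*(c + Y(-2)) = (26/18)*(-363 + 0) = (26*(1/18))*(-363) = (13/9)*(-363) = -1573/3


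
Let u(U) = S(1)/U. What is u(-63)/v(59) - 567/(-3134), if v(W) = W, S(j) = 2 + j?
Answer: 699379/3883026 ≈ 0.18011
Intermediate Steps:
u(U) = 3/U (u(U) = (2 + 1)/U = 3/U)
u(-63)/v(59) - 567/(-3134) = (3/(-63))/59 - 567/(-3134) = (3*(-1/63))*(1/59) - 567*(-1/3134) = -1/21*1/59 + 567/3134 = -1/1239 + 567/3134 = 699379/3883026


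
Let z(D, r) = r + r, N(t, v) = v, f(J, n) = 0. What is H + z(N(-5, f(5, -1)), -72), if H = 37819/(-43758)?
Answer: -6338971/43758 ≈ -144.86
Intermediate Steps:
H = -37819/43758 (H = 37819*(-1/43758) = -37819/43758 ≈ -0.86428)
z(D, r) = 2*r
H + z(N(-5, f(5, -1)), -72) = -37819/43758 + 2*(-72) = -37819/43758 - 144 = -6338971/43758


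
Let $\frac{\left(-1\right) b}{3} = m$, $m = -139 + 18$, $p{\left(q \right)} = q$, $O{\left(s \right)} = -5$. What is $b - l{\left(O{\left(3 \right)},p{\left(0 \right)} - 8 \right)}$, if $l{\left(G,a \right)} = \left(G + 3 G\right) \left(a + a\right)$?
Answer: $43$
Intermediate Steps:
$m = -121$
$l{\left(G,a \right)} = 8 G a$ ($l{\left(G,a \right)} = 4 G 2 a = 8 G a$)
$b = 363$ ($b = \left(-3\right) \left(-121\right) = 363$)
$b - l{\left(O{\left(3 \right)},p{\left(0 \right)} - 8 \right)} = 363 - 8 \left(-5\right) \left(0 - 8\right) = 363 - 8 \left(-5\right) \left(-8\right) = 363 - 320 = 43$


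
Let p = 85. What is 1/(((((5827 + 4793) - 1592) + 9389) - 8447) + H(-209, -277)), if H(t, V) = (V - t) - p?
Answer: 1/9817 ≈ 0.00010186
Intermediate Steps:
H(t, V) = -85 + V - t (H(t, V) = (V - t) - 1*85 = (V - t) - 85 = -85 + V - t)
1/(((((5827 + 4793) - 1592) + 9389) - 8447) + H(-209, -277)) = 1/(((((5827 + 4793) - 1592) + 9389) - 8447) + (-85 - 277 - 1*(-209))) = 1/((((10620 - 1592) + 9389) - 8447) + (-85 - 277 + 209)) = 1/(((9028 + 9389) - 8447) - 153) = 1/((18417 - 8447) - 153) = 1/(9970 - 153) = 1/9817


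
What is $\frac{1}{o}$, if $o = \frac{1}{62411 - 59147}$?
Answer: $3264$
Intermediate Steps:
$o = \frac{1}{3264} \approx 0.00030637$
$\frac{1}{o} = \frac{1}{\frac{1}{3264}} = 3264$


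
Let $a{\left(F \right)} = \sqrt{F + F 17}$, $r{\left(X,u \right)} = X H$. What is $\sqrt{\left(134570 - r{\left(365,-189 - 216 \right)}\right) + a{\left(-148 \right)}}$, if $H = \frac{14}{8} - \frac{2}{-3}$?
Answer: $\frac{\sqrt{4812765 + 216 i \sqrt{74}}}{6} \approx 365.63 + 0.070582 i$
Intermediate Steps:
$H = \frac{29}{12}$ ($H = 14 \cdot \frac{1}{8} - - \frac{2}{3} = \frac{7}{4} + \frac{2}{3} = \frac{29}{12} \approx 2.4167$)
$r{\left(X,u \right)} = \frac{29 X}{12}$ ($r{\left(X,u \right)} = X \frac{29}{12} = \frac{29 X}{12}$)
$a{\left(F \right)} = 3 \sqrt{2} \sqrt{F}$ ($a{\left(F \right)} = \sqrt{F + 17 F} = \sqrt{18 F} = 3 \sqrt{2} \sqrt{F}$)
$\sqrt{\left(134570 - r{\left(365,-189 - 216 \right)}\right) + a{\left(-148 \right)}} = \sqrt{\left(134570 - \frac{29}{12} \cdot 365\right) + 3 \sqrt{2} \sqrt{-148}} = \sqrt{\left(134570 - \frac{10585}{12}\right) + 3 \sqrt{2} \cdot 2 i \sqrt{37}} = \sqrt{\left(134570 - \frac{10585}{12}\right) + 6 i \sqrt{74}} = \sqrt{\frac{1604255}{12} + 6 i \sqrt{74}}$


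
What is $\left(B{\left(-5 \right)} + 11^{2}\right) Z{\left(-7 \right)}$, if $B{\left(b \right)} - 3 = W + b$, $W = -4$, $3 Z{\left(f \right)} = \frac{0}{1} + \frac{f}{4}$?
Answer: $- \frac{805}{12} \approx -67.083$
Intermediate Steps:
$Z{\left(f \right)} = \frac{f}{12}$ ($Z{\left(f \right)} = \frac{\frac{0}{1} + \frac{f}{4}}{3} = \frac{0 \cdot 1 + f \frac{1}{4}}{3} = \frac{0 + \frac{f}{4}}{3} = \frac{\frac{1}{4} f}{3} = \frac{f}{12}$)
$B{\left(b \right)} = -1 + b$ ($B{\left(b \right)} = 3 + \left(-4 + b\right) = -1 + b$)
$\left(B{\left(-5 \right)} + 11^{2}\right) Z{\left(-7 \right)} = \left(\left(-1 - 5\right) + 11^{2}\right) \frac{1}{12} \left(-7\right) = \left(-6 + 121\right) \left(- \frac{7}{12}\right) = 115 \left(- \frac{7}{12}\right) = - \frac{805}{12}$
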